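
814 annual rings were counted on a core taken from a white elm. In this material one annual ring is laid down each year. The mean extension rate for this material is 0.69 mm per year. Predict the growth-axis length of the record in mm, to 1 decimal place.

561.7 mm

The record spans 814 years at 0.69 mm per year.
814 years at 0.69 mm/year gives 0.69 × 814 = 561.7 mm.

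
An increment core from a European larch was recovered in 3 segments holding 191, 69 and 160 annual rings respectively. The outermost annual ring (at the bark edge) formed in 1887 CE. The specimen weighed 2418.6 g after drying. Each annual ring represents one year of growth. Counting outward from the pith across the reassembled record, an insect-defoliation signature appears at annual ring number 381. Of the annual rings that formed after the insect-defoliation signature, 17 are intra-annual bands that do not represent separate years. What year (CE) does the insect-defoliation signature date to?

Total annual rings = 191 + 69 + 160 = 420.
Between annual ring 381 and the bark edge there are 420 − 381 = 39 annual rings.
39 − 17 false = 22 true annual rings after the insect-defoliation signature.
The annual ring at the bark edge is 1887 CE, so the insect-defoliation signature dates to 1887 − 22 = 1865 CE.

1865 CE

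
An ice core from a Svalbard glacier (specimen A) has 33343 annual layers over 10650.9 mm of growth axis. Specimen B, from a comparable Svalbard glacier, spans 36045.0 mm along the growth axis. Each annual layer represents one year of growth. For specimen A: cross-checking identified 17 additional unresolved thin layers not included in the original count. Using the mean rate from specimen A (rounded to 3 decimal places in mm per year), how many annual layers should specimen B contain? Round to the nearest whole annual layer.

112994 annual layers

Specimen A: after corrections the count is 33343 + 17 = 33360 annual layers.
A: Extension rate ≈ 10650.9 / 33360 = 0.319 mm/year.
Specimen B: 36045.0 mm / 0.319 mm per year = 112993.73 years ≈ 112994 annual layers.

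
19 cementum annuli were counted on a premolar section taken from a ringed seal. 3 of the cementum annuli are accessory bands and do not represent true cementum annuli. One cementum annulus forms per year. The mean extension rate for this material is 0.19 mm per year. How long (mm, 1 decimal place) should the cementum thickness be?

3.0 mm

Correcting the raw count gives 19 − 3 = 16 true cementum annuli.
Predicted length = 0.19 mm/year × 16 years = 3.0 mm.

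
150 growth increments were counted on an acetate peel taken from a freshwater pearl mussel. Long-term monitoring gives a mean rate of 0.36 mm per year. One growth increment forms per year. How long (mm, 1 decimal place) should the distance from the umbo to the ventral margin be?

150 years of growth are recorded.
Length ≈ 0.36 × 150 = 54.0 mm.

54.0 mm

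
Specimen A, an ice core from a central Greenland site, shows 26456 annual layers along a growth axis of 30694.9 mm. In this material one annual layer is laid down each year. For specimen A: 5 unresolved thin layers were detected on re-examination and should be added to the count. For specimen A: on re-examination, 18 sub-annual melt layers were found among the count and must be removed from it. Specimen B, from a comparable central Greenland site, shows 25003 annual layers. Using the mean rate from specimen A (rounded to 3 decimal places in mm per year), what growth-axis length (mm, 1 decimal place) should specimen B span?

29028.5 mm

Specimen A: adjusted count: 26456 − 18 + 5 = 26443 annual layers.
A: Mean rate = 30694.9 mm / 26443 years ≈ 1.161 mm per year.
Length of B = 1.161 × 25003 = 29028.5 mm.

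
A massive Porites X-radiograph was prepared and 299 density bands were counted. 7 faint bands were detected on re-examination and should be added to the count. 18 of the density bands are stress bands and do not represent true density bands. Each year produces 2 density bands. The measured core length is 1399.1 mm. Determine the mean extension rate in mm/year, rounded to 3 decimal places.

9.716 mm/year

True density band count = 299 − 18 + 7 = 288.
With 2 density bands per year, 288 / 2 = 144 years.
Mean rate = 1399.1 mm / 144 years ≈ 9.716 mm/year.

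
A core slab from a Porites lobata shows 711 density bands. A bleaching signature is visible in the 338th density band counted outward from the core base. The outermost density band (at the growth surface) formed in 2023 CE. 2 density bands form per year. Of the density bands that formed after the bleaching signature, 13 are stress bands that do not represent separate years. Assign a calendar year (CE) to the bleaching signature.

The bleaching signature sits at density band 338 from the core base, so 711 − 338 = 373 density bands formed after it.
Excluding 13 false density bands: 373 − 13 = 360.
With 2 density bands per year, 360 / 2 = 180 years.
Counting back 180 years from 2023 CE places the bleaching signature in 2023 − 180 = 1843 CE.

1843 CE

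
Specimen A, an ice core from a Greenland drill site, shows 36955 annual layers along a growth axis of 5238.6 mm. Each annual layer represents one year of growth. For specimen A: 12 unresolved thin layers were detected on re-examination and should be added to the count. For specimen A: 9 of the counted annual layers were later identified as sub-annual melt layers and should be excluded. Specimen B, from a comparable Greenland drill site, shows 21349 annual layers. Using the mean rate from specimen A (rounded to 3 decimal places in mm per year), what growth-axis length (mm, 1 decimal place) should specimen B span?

3031.6 mm

Specimen A: true annual layer count = 36955 − 9 + 12 = 36958.
A: Extension rate ≈ 5238.6 / 36958 = 0.142 mm/year.
B's length ≈ 0.142 × 21349 = 3031.6 mm.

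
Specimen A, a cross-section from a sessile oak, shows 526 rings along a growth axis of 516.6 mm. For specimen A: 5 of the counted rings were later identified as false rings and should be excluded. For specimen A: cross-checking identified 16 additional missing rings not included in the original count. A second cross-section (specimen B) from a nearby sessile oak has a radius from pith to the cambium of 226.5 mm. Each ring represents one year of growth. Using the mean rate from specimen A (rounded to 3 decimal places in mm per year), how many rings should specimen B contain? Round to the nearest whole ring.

Specimen A: after corrections the count is 526 − 5 + 16 = 537 rings.
A: 516.6 mm over 537 years gives 516.6 / 537 ≈ 0.962 mm per year.
Specimen B: 226.5 mm / 0.962 mm per year = 235.45 years ≈ 235 rings.

235 rings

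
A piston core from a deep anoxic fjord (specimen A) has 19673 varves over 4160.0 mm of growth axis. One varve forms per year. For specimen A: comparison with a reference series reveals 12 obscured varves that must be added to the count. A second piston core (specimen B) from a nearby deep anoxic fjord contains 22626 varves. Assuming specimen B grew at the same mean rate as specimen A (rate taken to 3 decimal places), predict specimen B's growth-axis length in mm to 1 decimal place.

4774.1 mm

Specimen A: true varve count = 19673 + 12 = 19685.
A: Mean rate = 4160.0 mm / 19685 years ≈ 0.211 mm/yr.
B's length ≈ 0.211 × 22626 = 4774.1 mm.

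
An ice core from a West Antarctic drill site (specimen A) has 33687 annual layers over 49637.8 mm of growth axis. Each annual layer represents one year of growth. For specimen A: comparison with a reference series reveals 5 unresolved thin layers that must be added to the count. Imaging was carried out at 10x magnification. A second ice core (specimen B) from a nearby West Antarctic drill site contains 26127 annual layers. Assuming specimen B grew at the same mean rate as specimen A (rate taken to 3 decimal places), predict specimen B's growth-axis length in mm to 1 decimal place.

38485.1 mm

Specimen A: adjusted count: 33687 + 5 = 33692 annual layers.
A: Mean rate = 49637.8 mm / 33692 years ≈ 1.473 mm/yr.
B's length ≈ 1.473 × 26127 = 38485.1 mm.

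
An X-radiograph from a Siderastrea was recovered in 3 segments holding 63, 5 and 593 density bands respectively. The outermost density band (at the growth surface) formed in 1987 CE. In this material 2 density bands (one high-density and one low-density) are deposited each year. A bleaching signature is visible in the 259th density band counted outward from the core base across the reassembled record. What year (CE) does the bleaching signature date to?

1786 CE

Total density bands = 63 + 5 + 593 = 661.
Between density band 259 and the growth surface there are 661 − 259 = 402 density bands.
Dividing by 2 density bands per year: 402 / 2 = 201 years.
Counting back 201 years from 1987 CE places the bleaching signature in 1987 − 201 = 1786 CE.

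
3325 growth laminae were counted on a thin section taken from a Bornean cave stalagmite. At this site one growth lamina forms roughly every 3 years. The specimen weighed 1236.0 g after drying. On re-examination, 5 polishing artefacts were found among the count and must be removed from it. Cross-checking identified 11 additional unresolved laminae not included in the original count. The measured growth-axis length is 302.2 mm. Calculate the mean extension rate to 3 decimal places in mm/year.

0.030 mm/year

After corrections the count is 3325 − 5 + 11 = 3331 growth laminae.
Multiplying by 3 years per growth lamina: 3331 × 3 = 9993 years.
302.2 mm over 9993 years gives 302.2 / 9993 ≈ 0.030 mm/year.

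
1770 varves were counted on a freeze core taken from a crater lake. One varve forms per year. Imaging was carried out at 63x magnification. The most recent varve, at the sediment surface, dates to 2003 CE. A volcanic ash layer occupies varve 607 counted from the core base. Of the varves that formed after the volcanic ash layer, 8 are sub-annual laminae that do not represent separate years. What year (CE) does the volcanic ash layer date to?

848 CE

The volcanic ash layer sits at varve 607 from the core base, so 1770 − 607 = 1163 varves formed after it.
Excluding 8 false varves: 1163 − 8 = 1155.
Counting back 1155 years from 2003 CE places the volcanic ash layer in 2003 − 1155 = 848 CE.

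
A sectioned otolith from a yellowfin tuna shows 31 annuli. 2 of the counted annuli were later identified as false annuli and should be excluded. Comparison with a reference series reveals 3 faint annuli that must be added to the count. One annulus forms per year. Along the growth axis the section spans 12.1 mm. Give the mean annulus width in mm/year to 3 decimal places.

Adjusted count: 31 − 2 + 3 = 32 annuli.
Mean rate = 12.1 mm / 32 years ≈ 0.378 mm/year.

0.378 mm/year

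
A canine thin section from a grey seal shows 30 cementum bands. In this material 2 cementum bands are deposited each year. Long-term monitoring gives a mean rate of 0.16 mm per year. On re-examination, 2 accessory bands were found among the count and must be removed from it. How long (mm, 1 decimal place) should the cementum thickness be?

2.2 mm

After corrections the count is 30 − 2 = 28 cementum bands.
With 2 cementum bands per year, 28 / 2 = 14 years.
Length ≈ 0.16 × 14 = 2.2 mm.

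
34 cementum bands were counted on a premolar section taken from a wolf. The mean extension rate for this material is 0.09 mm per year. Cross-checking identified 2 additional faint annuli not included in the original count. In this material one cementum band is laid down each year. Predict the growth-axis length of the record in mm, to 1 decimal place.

Adjusted count: 34 + 2 = 36 cementum bands.
36 years at 0.09 mm/year gives 0.09 × 36 = 3.2 mm.

3.2 mm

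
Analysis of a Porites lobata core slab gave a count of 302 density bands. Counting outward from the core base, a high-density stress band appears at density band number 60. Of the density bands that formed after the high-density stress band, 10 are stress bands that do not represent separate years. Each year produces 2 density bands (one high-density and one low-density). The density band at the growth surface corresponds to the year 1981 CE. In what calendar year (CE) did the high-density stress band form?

1865 CE

302 − 60 = 242 density bands lie beyond the high-density stress band toward the growth surface.
Excluding 10 false density bands: 242 − 10 = 232.
Dividing by 2 density bands per year: 232 / 2 = 116 years.
1981 − 116 = 1865 CE.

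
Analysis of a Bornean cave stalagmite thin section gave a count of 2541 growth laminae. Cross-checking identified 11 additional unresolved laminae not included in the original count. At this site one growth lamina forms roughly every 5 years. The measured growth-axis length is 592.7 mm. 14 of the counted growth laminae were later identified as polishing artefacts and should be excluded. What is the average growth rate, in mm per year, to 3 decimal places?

0.047 mm per year

Correcting the raw count gives 2541 − 14 + 11 = 2538 true growth laminae.
At 5 years per growth lamina, 2538 × 5 = 12690 years.
Mean rate = 592.7 mm / 12690 years ≈ 0.047 mm per year.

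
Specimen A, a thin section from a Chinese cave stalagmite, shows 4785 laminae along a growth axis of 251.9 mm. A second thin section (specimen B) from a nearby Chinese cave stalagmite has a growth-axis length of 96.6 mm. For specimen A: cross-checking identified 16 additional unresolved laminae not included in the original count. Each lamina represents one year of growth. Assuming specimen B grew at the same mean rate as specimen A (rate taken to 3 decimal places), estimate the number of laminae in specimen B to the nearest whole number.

1858 laminae

Specimen A: correcting the raw count gives 4785 + 16 = 4801 true laminae.
A: Extension rate ≈ 251.9 / 4801 = 0.052 mm/year.
Specimen B: 96.6 mm / 0.052 mm per year = 1857.69 years ≈ 1858 laminae.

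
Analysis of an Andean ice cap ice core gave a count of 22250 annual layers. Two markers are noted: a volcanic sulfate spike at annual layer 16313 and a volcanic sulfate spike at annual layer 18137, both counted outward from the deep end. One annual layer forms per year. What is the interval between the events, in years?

The two markers are separated by 18137 − 16313 = 1824 annual layers.
That is 1824 years at one annual layer per year.

1824 years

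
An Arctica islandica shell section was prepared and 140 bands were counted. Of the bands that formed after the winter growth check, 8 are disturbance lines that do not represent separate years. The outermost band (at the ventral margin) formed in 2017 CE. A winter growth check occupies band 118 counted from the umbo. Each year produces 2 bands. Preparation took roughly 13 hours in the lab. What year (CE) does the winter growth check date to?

The winter growth check sits at band 118 from the umbo, so 140 − 118 = 22 bands formed after it.
Removing the 8 false bands leaves 22 − 8 = 14 true bands beyond the winter growth check.
Dividing by 2 bands per year: 14 / 2 = 7 years.
Counting back 7 years from 2017 CE places the winter growth check in 2017 − 7 = 2010 CE.

2010 CE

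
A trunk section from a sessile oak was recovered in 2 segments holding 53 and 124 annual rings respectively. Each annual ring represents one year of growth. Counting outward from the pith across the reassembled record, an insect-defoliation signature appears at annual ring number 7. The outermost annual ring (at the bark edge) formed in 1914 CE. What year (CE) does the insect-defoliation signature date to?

1744 CE

Total annual rings = 53 + 124 = 177.
The insect-defoliation signature sits at annual ring 7 from the pith, so 177 − 7 = 170 annual rings formed after it.
The annual ring at the bark edge is 1914 CE, so the insect-defoliation signature dates to 1914 − 170 = 1744 CE.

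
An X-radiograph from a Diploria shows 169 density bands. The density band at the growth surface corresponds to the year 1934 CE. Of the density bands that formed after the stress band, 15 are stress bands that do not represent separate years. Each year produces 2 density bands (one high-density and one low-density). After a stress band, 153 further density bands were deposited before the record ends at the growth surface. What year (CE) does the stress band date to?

153 density bands post-date the stress band.
Excluding 15 false density bands: 153 − 15 = 138.
With 2 density bands per year, 138 / 2 = 69 years.
Counting back 69 years from 1934 CE places the stress band in 1934 − 69 = 1865 CE.

1865 CE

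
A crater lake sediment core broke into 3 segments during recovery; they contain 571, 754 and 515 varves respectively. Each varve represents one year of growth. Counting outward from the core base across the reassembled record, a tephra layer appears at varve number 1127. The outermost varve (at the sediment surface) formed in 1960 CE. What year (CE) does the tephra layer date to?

1247 CE

Total varves = 571 + 754 + 515 = 1840.
The tephra layer sits at varve 1127 from the core base, so 1840 − 1127 = 713 varves formed after it.
Counting back 713 years from 1960 CE places the tephra layer in 1960 − 713 = 1247 CE.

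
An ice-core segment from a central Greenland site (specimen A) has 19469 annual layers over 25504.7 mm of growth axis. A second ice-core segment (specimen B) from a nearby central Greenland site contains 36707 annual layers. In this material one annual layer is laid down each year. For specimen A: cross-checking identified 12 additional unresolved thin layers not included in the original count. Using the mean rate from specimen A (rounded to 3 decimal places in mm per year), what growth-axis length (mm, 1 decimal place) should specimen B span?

Specimen A: correcting the raw count gives 19469 + 12 = 19481 true annual layers.
A: Mean rate = 25504.7 mm / 19481 years ≈ 1.309 mm/yr.
B's length ≈ 1.309 × 36707 = 48049.5 mm.

48049.5 mm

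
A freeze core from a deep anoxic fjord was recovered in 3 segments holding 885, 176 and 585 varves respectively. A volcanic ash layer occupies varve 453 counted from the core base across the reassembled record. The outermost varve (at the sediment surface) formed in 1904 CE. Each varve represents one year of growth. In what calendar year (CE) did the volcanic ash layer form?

Total varves = 885 + 176 + 585 = 1646.
1646 − 453 = 1193 varves lie beyond the volcanic ash layer toward the sediment surface.
The varve at the sediment surface is 1904 CE, so the volcanic ash layer dates to 1904 − 1193 = 711 CE.

711 CE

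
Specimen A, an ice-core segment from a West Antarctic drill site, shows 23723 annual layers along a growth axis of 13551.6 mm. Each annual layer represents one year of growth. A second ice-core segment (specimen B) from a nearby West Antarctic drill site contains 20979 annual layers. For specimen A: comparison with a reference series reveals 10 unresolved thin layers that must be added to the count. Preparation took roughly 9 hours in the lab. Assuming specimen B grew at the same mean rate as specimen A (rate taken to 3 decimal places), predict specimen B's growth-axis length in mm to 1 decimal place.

Specimen A: correcting the raw count gives 23723 + 10 = 23733 true annual layers.
A: Mean rate = 13551.6 mm / 23733 years ≈ 0.571 mm/year.
Length of B = 0.571 × 20979 = 11979.0 mm.

11979.0 mm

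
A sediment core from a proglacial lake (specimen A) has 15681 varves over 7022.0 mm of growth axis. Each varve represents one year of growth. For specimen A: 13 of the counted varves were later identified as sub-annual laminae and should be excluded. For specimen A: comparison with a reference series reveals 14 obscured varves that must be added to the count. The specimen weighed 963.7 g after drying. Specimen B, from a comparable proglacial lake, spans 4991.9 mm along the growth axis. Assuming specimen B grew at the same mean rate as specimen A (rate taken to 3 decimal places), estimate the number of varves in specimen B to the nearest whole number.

Specimen A: correcting the raw count gives 15681 − 13 + 14 = 15682 true varves.
A: Extension rate ≈ 7022.0 / 15682 = 0.448 mm/yr.
For B, 4991.9 / 0.448 = 11142.63 years ≈ 11143 varves.

11143 varves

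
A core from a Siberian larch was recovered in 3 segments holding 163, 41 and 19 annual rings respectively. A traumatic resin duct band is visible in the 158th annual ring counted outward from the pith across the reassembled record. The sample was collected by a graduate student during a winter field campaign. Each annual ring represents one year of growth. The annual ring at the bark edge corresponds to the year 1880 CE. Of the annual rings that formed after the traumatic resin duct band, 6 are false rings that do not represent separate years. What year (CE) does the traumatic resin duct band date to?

1821 CE

Total annual rings = 163 + 41 + 19 = 223.
Between annual ring 158 and the bark edge there are 223 − 158 = 65 annual rings.
Excluding 6 false annual rings: 65 − 6 = 59.
The annual ring at the bark edge is 1880 CE, so the traumatic resin duct band dates to 1880 − 59 = 1821 CE.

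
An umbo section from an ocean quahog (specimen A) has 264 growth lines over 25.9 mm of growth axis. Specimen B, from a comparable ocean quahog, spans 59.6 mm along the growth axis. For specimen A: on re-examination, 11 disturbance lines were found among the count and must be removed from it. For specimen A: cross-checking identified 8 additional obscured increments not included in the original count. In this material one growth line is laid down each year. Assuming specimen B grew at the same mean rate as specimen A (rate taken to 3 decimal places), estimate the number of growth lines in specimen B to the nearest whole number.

602 growth lines

Specimen A: correcting the raw count gives 264 − 11 + 8 = 261 true growth lines.
A: Extension rate ≈ 25.9 / 261 = 0.099 mm per year.
For B, 59.6 / 0.099 = 602.02 years ≈ 602 growth lines.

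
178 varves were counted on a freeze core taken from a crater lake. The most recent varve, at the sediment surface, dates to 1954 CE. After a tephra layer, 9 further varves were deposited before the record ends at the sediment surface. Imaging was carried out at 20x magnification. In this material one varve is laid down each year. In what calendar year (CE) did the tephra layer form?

9 varves formed after the tephra layer.
1954 − 9 = 1945 CE.

1945 CE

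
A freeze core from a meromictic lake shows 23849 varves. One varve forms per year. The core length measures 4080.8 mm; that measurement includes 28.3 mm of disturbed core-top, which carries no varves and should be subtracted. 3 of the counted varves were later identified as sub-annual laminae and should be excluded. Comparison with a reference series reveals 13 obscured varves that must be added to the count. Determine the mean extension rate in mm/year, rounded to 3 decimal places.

0.170 mm/year

Adjusted count: 23849 − 3 + 13 = 23859 varves.
Removing the 28.3 mm offcut leaves 4080.8 − 28.3 = 4052.5 mm.
Mean rate = 4052.5 mm / 23859 years ≈ 0.170 mm/year.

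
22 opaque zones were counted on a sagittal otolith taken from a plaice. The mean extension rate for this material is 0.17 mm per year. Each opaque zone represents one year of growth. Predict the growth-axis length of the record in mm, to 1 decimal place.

3.7 mm

22 years of growth are recorded.
Predicted length = 0.17 mm/year × 22 years = 3.7 mm.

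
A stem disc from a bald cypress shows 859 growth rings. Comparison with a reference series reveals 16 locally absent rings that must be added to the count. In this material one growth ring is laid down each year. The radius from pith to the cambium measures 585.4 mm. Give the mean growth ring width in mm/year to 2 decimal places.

True growth ring count = 859 + 16 = 875.
585.4 mm over 875 years gives 585.4 / 875 ≈ 0.67 mm/year.

0.67 mm/year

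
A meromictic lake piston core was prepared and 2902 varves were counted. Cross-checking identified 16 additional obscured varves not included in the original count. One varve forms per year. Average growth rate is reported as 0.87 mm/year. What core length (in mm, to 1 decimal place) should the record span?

After corrections the count is 2902 + 16 = 2918 varves.
Predicted length = 0.87 mm/year × 2918 years = 2538.7 mm.

2538.7 mm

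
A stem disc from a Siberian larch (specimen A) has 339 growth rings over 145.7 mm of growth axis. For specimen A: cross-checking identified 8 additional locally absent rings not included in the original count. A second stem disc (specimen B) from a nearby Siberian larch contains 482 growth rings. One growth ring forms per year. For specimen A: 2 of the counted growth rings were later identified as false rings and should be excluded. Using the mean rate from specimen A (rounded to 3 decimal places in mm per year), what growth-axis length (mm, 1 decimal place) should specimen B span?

203.4 mm

Specimen A: after corrections the count is 339 − 2 + 8 = 345 growth rings.
A: Mean rate = 145.7 mm / 345 years ≈ 0.422 mm/yr.
For B, 0.422 mm/year × 482 years = 203.4 mm.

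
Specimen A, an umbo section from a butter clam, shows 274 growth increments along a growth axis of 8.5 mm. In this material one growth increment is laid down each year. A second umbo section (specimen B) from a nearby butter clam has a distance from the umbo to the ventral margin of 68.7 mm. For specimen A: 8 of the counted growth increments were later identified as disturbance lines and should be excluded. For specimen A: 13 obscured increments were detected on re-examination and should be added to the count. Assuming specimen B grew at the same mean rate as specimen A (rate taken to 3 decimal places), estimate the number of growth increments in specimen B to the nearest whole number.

Specimen A: correcting the raw count gives 274 − 8 + 13 = 279 true growth increments.
A: Mean rate = 8.5 mm / 279 years ≈ 0.030 mm/year.
For B, 68.7 / 0.030 = 2290.00 years ≈ 2290 growth increments.

2290 growth increments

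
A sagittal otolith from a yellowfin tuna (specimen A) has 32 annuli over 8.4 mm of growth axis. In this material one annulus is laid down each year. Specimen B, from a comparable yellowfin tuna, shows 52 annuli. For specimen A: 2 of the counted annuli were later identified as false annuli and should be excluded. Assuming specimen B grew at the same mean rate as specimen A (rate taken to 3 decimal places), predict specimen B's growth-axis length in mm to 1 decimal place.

Specimen A: after corrections the count is 32 − 2 = 30 annuli.
A: 8.4 mm over 30 years gives 8.4 / 30 ≈ 0.280 mm per year.
For B, 0.280 mm/year × 52 years = 14.6 mm.

14.6 mm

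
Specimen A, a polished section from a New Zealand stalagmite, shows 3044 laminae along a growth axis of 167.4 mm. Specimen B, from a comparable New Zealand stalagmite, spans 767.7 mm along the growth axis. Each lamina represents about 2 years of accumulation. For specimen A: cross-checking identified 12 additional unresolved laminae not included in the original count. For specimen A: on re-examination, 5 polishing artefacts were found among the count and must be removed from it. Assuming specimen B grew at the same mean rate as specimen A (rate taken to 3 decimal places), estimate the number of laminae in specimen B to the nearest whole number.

Specimen A: correcting the raw count gives 3044 − 5 + 12 = 3051 true laminae.
Specimen A: at 2 years per lamina, 3051 × 2 = 6102 years.
A: 167.4 mm over 6102 years gives 167.4 / 6102 ≈ 0.027 mm/year.
Specimen B: 767.7 mm / 0.027 mm per year = 28433.33 years; at 2 years per lamina that is 28433.33 / 2 ≈ 14217 laminae.

14217 laminae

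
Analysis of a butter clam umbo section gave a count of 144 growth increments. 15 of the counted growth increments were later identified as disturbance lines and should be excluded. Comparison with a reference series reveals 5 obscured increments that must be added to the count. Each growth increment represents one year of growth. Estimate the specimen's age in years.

134 yr

Adjusted count: 144 − 15 + 5 = 134 growth increments.
At one growth increment per year, that is 134 years.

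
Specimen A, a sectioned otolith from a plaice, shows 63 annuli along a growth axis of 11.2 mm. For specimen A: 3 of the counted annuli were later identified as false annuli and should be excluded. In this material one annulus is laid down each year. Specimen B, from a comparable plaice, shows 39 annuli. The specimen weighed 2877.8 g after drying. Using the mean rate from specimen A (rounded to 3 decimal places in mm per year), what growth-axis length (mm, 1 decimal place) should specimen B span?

7.3 mm

Specimen A: correcting the raw count gives 63 − 3 = 60 true annuli.
A: Extension rate ≈ 11.2 / 60 = 0.187 mm/year.
For B, 0.187 mm/year × 39 years = 7.3 mm.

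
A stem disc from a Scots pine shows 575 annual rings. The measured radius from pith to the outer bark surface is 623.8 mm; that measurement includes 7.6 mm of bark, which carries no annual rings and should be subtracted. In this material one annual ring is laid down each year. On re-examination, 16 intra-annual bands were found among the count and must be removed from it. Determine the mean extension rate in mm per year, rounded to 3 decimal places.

1.102 mm per year

True annual ring count = 575 − 16 = 559.
The growth record spans 623.8 − 7.6 = 616.2 mm.
616.2 mm over 559 years gives 616.2 / 559 ≈ 1.102 mm per year.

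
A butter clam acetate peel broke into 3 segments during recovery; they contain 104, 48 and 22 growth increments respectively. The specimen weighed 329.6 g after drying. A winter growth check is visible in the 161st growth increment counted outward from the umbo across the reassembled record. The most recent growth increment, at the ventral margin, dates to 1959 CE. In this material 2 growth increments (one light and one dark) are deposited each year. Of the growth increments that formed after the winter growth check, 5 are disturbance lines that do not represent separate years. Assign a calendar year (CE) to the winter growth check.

1955 CE

Total growth increments = 104 + 48 + 22 = 174.
Between growth increment 161 and the ventral margin there are 174 − 161 = 13 growth increments.
Excluding 5 false growth increments: 13 − 5 = 8.
With 2 growth increments per year, 8 / 2 = 4 years.
1959 − 4 = 1955 CE.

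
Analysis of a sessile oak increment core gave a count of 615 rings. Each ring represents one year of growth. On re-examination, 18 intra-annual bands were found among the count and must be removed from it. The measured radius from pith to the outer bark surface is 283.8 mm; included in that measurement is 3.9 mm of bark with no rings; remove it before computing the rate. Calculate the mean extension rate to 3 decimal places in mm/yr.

After corrections the count is 615 − 18 = 597 rings.
The growth record spans 283.8 − 3.9 = 279.9 mm.
Extension rate ≈ 279.9 / 597 = 0.469 mm/yr.

0.469 mm/yr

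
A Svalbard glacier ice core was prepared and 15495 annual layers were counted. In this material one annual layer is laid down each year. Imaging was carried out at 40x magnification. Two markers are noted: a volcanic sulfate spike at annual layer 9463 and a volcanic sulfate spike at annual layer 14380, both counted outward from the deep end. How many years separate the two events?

14380 − 9463 = 4917 annual layers lie between the two events.
One annual layer per year makes the interval 4917 years.

4917 years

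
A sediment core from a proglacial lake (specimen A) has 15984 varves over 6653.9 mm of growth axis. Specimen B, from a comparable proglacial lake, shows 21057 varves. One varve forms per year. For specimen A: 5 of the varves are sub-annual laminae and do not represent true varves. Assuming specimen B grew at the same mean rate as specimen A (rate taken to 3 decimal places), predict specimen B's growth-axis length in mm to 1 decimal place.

8759.7 mm

Specimen A: true varve count = 15984 − 5 = 15979.
A: Extension rate ≈ 6653.9 / 15979 = 0.416 mm/yr.
B's length ≈ 0.416 × 21057 = 8759.7 mm.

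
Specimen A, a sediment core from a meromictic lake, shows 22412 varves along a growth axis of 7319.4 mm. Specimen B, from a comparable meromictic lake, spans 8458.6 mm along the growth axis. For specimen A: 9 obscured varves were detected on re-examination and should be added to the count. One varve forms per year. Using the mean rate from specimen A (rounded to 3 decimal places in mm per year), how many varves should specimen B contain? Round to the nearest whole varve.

Specimen A: correcting the raw count gives 22412 + 9 = 22421 true varves.
A: 7319.4 mm over 22421 years gives 7319.4 / 22421 ≈ 0.326 mm/yr.
For B, 8458.6 / 0.326 = 25946.63 years ≈ 25947 varves.

25947 varves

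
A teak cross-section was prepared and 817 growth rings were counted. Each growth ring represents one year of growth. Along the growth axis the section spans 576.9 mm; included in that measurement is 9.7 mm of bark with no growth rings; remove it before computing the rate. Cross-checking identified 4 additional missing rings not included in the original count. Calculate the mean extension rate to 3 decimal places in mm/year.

0.691 mm/year

After corrections the count is 817 + 4 = 821 growth rings.
Net length = 576.9 − 9.7 = 567.2 mm.
Extension rate ≈ 567.2 / 821 = 0.691 mm/year.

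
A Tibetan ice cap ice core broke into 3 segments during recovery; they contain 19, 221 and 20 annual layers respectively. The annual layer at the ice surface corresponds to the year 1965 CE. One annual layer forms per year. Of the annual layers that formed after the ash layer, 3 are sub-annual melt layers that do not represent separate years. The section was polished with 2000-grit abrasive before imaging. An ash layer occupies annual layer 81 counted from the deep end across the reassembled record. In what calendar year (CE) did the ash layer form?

Total annual layers = 19 + 221 + 20 = 260.
Between annual layer 81 and the ice surface there are 260 − 81 = 179 annual layers.
Removing the 3 false annual layers leaves 179 − 3 = 176 true annual layers beyond the ash layer.
The annual layer at the ice surface is 1965 CE, so the ash layer dates to 1965 − 176 = 1789 CE.

1789 CE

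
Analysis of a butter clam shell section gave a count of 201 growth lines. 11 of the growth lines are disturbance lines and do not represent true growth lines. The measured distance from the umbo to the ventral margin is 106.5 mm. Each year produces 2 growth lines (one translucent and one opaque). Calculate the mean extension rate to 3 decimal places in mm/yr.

1.121 mm/yr

Adjusted count: 201 − 11 = 190 growth lines.
With 2 growth lines per year, 190 / 2 = 95 years.
Mean rate = 106.5 mm / 95 years ≈ 1.121 mm/yr.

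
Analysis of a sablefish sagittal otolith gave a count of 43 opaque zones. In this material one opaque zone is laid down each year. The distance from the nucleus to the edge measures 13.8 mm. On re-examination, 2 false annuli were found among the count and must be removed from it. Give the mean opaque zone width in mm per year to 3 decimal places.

0.337 mm per year

True opaque zone count = 43 − 2 = 41.
Extension rate ≈ 13.8 / 41 = 0.337 mm per year.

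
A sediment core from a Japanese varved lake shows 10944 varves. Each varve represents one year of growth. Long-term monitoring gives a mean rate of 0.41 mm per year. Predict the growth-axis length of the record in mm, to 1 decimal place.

The record spans 10944 years at 0.41 mm per year.
Length ≈ 0.41 × 10944 = 4487.0 mm.

4487.0 mm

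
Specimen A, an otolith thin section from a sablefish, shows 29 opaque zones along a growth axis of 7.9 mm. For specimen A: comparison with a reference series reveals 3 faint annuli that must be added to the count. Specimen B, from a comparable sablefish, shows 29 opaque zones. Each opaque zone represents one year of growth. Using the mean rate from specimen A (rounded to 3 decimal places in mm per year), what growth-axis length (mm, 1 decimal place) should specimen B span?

Specimen A: correcting the raw count gives 29 + 3 = 32 true opaque zones.
A: Extension rate ≈ 7.9 / 32 = 0.247 mm/year.
Length of B = 0.247 × 29 = 7.2 mm.

7.2 mm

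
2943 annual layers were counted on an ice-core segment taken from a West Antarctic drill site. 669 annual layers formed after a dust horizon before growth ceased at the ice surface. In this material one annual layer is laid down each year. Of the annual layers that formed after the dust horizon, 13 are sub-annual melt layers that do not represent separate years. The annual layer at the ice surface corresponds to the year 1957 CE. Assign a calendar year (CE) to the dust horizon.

669 annual layers post-date the dust horizon.
Removing the 13 false annual layers leaves 669 − 13 = 656 true annual layers beyond the dust horizon.
The annual layer at the ice surface is 1957 CE, so the dust horizon dates to 1957 − 656 = 1301 CE.

1301 CE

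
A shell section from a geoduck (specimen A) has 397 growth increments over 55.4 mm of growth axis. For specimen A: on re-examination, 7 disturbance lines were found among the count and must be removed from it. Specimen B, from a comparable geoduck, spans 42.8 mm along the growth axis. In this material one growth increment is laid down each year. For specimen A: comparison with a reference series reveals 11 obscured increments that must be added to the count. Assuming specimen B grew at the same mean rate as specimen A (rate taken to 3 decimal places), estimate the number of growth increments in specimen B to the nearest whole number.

Specimen A: correcting the raw count gives 397 − 7 + 11 = 401 true growth increments.
A: 55.4 mm over 401 years gives 55.4 / 401 ≈ 0.138 mm/year.
For B, 42.8 / 0.138 = 310.14 years ≈ 310 growth increments.

310 growth increments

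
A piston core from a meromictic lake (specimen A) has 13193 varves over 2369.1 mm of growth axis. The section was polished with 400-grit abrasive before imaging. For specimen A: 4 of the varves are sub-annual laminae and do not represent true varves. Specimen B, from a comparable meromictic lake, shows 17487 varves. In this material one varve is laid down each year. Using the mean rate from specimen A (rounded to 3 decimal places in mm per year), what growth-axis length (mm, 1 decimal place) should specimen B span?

Specimen A: adjusted count: 13193 − 4 = 13189 varves.
A: Extension rate ≈ 2369.1 / 13189 = 0.180 mm/year.
For B, 0.180 mm/year × 17487 years = 3147.7 mm.

3147.7 mm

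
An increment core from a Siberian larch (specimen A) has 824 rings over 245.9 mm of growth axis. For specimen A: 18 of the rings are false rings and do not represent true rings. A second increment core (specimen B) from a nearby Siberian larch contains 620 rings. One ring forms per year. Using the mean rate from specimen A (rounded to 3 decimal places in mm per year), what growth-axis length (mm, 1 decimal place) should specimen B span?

Specimen A: true ring count = 824 − 18 = 806.
A: Mean rate = 245.9 mm / 806 years ≈ 0.305 mm/year.
For B, 0.305 mm/year × 620 years = 189.1 mm.

189.1 mm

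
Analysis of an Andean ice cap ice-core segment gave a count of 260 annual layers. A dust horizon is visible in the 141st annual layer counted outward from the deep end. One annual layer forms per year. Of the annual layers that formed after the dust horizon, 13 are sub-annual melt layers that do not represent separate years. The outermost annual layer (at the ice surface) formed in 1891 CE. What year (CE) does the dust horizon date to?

260 − 141 = 119 annual layers lie beyond the dust horizon toward the ice surface.
Excluding 13 false annual layers: 119 − 13 = 106.
Counting back 106 years from 1891 CE places the dust horizon in 1891 − 106 = 1785 CE.

1785 CE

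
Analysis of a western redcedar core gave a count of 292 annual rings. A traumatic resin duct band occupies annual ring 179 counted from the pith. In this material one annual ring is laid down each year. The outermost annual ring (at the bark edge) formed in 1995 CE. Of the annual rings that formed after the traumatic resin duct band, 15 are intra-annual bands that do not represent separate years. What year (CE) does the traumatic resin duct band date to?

1897 CE

292 − 179 = 113 annual rings lie beyond the traumatic resin duct band toward the bark edge.
Removing the 15 false annual rings leaves 113 − 15 = 98 true annual rings beyond the traumatic resin duct band.
Counting back 98 years from 1995 CE places the traumatic resin duct band in 1995 − 98 = 1897 CE.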